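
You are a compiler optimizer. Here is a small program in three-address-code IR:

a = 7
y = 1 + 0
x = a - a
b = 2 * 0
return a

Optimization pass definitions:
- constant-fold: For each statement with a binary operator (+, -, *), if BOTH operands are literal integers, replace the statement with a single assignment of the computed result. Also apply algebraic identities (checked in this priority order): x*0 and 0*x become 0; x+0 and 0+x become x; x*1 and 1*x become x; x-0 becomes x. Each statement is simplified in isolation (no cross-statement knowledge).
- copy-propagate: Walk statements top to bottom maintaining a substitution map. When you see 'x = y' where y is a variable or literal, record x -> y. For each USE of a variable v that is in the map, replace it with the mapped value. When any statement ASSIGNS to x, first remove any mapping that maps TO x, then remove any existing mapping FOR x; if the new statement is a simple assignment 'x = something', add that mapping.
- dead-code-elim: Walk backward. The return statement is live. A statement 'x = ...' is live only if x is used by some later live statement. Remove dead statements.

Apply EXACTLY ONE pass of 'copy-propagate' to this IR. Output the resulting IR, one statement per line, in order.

Answer: a = 7
y = 1 + 0
x = 7 - 7
b = 2 * 0
return 7

Derivation:
Applying copy-propagate statement-by-statement:
  [1] a = 7  (unchanged)
  [2] y = 1 + 0  (unchanged)
  [3] x = a - a  -> x = 7 - 7
  [4] b = 2 * 0  (unchanged)
  [5] return a  -> return 7
Result (5 stmts):
  a = 7
  y = 1 + 0
  x = 7 - 7
  b = 2 * 0
  return 7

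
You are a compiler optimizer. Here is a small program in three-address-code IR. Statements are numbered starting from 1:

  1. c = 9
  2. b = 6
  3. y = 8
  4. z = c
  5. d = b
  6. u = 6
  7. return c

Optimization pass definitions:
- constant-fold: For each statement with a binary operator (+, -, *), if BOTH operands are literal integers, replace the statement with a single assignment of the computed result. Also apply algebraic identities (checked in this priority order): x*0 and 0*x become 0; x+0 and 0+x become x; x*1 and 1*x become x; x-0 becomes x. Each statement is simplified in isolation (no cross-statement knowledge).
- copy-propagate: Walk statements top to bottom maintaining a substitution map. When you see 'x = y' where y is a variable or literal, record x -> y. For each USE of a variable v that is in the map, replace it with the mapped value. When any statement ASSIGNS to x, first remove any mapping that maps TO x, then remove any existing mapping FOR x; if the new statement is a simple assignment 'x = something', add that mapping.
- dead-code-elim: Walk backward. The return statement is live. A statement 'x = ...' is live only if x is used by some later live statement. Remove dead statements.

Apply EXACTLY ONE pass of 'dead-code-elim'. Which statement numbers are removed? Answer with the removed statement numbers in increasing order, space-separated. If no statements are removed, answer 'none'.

Backward liveness scan:
Stmt 1 'c = 9': KEEP (c is live); live-in = []
Stmt 2 'b = 6': DEAD (b not in live set ['c'])
Stmt 3 'y = 8': DEAD (y not in live set ['c'])
Stmt 4 'z = c': DEAD (z not in live set ['c'])
Stmt 5 'd = b': DEAD (d not in live set ['c'])
Stmt 6 'u = 6': DEAD (u not in live set ['c'])
Stmt 7 'return c': KEEP (return); live-in = ['c']
Removed statement numbers: [2, 3, 4, 5, 6]
Surviving IR:
  c = 9
  return c

Answer: 2 3 4 5 6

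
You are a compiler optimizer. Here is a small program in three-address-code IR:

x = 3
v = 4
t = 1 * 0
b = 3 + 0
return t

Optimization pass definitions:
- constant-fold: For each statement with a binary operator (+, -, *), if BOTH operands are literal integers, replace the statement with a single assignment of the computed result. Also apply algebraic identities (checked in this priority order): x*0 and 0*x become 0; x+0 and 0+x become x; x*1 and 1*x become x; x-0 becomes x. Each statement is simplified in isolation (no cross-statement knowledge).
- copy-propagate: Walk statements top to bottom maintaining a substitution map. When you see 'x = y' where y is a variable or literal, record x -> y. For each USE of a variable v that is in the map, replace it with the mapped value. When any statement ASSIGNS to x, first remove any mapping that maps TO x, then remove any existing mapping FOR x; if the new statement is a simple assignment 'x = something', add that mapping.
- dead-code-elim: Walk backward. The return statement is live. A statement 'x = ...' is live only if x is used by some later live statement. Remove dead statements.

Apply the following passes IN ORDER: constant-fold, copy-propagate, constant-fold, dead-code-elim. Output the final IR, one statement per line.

Answer: return 0

Derivation:
Initial IR:
  x = 3
  v = 4
  t = 1 * 0
  b = 3 + 0
  return t
After constant-fold (5 stmts):
  x = 3
  v = 4
  t = 0
  b = 3
  return t
After copy-propagate (5 stmts):
  x = 3
  v = 4
  t = 0
  b = 3
  return 0
After constant-fold (5 stmts):
  x = 3
  v = 4
  t = 0
  b = 3
  return 0
After dead-code-elim (1 stmts):
  return 0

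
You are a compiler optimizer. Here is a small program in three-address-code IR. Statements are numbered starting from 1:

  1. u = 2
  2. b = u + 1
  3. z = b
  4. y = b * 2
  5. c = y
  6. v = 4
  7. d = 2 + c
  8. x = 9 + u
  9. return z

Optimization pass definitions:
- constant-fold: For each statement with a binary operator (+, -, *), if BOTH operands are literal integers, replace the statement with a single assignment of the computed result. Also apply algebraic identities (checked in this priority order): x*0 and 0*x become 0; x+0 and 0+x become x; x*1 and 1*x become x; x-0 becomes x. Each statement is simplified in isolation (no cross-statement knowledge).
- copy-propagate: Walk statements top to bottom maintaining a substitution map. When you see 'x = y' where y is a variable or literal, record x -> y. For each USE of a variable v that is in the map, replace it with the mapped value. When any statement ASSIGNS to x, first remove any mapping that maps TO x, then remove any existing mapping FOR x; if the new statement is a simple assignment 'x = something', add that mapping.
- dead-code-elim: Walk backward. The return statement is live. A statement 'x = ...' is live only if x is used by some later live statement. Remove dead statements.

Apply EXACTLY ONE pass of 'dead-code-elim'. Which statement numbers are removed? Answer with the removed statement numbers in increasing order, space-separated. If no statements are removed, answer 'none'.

Answer: 4 5 6 7 8

Derivation:
Backward liveness scan:
Stmt 1 'u = 2': KEEP (u is live); live-in = []
Stmt 2 'b = u + 1': KEEP (b is live); live-in = ['u']
Stmt 3 'z = b': KEEP (z is live); live-in = ['b']
Stmt 4 'y = b * 2': DEAD (y not in live set ['z'])
Stmt 5 'c = y': DEAD (c not in live set ['z'])
Stmt 6 'v = 4': DEAD (v not in live set ['z'])
Stmt 7 'd = 2 + c': DEAD (d not in live set ['z'])
Stmt 8 'x = 9 + u': DEAD (x not in live set ['z'])
Stmt 9 'return z': KEEP (return); live-in = ['z']
Removed statement numbers: [4, 5, 6, 7, 8]
Surviving IR:
  u = 2
  b = u + 1
  z = b
  return z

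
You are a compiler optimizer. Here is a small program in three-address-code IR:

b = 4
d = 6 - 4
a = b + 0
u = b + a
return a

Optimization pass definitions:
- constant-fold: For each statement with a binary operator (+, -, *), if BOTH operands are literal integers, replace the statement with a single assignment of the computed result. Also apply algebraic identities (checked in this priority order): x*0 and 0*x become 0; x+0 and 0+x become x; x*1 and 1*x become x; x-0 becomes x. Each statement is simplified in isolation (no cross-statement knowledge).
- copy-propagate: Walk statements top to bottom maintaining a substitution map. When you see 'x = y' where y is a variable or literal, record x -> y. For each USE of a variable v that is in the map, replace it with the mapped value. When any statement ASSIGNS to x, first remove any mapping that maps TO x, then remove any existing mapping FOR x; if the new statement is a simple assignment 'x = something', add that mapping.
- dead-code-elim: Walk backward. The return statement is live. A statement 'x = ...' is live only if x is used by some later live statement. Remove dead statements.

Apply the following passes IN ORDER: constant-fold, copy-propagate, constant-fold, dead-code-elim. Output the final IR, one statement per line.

Answer: return 4

Derivation:
Initial IR:
  b = 4
  d = 6 - 4
  a = b + 0
  u = b + a
  return a
After constant-fold (5 stmts):
  b = 4
  d = 2
  a = b
  u = b + a
  return a
After copy-propagate (5 stmts):
  b = 4
  d = 2
  a = 4
  u = 4 + 4
  return 4
After constant-fold (5 stmts):
  b = 4
  d = 2
  a = 4
  u = 8
  return 4
After dead-code-elim (1 stmts):
  return 4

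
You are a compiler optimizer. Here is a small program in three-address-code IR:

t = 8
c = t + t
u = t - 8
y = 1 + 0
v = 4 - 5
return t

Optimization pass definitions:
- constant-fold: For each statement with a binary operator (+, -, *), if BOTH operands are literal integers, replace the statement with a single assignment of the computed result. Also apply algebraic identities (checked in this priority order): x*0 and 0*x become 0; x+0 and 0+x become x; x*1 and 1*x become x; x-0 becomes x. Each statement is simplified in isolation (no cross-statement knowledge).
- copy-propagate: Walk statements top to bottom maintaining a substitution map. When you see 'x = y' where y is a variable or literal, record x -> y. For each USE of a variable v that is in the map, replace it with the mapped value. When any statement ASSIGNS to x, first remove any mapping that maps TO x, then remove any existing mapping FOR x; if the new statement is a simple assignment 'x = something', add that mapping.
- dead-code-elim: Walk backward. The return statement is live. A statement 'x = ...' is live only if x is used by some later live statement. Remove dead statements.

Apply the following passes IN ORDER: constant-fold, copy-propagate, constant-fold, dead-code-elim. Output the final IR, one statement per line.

Initial IR:
  t = 8
  c = t + t
  u = t - 8
  y = 1 + 0
  v = 4 - 5
  return t
After constant-fold (6 stmts):
  t = 8
  c = t + t
  u = t - 8
  y = 1
  v = -1
  return t
After copy-propagate (6 stmts):
  t = 8
  c = 8 + 8
  u = 8 - 8
  y = 1
  v = -1
  return 8
After constant-fold (6 stmts):
  t = 8
  c = 16
  u = 0
  y = 1
  v = -1
  return 8
After dead-code-elim (1 stmts):
  return 8

Answer: return 8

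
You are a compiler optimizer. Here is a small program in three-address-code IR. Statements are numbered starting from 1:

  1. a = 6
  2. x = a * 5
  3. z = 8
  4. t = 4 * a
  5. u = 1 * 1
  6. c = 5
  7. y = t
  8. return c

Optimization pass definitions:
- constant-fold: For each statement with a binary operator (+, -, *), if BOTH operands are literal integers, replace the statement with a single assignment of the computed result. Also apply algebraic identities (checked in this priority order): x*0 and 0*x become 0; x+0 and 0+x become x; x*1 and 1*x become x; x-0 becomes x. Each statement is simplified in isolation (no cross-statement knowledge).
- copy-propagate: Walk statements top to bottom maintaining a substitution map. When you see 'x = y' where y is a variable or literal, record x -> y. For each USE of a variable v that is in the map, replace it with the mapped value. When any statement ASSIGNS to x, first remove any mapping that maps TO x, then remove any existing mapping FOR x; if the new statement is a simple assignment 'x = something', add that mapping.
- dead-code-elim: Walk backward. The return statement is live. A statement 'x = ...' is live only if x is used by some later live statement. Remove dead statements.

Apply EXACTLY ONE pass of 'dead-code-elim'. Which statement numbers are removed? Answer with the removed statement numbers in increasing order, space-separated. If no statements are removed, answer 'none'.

Answer: 1 2 3 4 5 7

Derivation:
Backward liveness scan:
Stmt 1 'a = 6': DEAD (a not in live set [])
Stmt 2 'x = a * 5': DEAD (x not in live set [])
Stmt 3 'z = 8': DEAD (z not in live set [])
Stmt 4 't = 4 * a': DEAD (t not in live set [])
Stmt 5 'u = 1 * 1': DEAD (u not in live set [])
Stmt 6 'c = 5': KEEP (c is live); live-in = []
Stmt 7 'y = t': DEAD (y not in live set ['c'])
Stmt 8 'return c': KEEP (return); live-in = ['c']
Removed statement numbers: [1, 2, 3, 4, 5, 7]
Surviving IR:
  c = 5
  return c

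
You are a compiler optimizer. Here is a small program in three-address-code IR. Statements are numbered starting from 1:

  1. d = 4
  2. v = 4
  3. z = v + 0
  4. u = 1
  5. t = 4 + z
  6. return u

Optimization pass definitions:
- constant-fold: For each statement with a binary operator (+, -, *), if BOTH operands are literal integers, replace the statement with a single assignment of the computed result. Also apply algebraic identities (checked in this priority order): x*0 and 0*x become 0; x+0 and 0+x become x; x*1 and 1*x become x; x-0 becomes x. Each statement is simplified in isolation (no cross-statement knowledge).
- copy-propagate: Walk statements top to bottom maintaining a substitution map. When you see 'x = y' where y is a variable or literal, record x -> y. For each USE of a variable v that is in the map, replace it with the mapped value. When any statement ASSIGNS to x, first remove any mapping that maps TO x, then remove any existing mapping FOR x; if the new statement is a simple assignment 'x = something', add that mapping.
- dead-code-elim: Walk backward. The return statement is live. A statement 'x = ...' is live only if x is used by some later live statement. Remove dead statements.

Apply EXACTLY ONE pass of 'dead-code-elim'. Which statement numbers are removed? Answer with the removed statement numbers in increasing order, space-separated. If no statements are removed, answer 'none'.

Answer: 1 2 3 5

Derivation:
Backward liveness scan:
Stmt 1 'd = 4': DEAD (d not in live set [])
Stmt 2 'v = 4': DEAD (v not in live set [])
Stmt 3 'z = v + 0': DEAD (z not in live set [])
Stmt 4 'u = 1': KEEP (u is live); live-in = []
Stmt 5 't = 4 + z': DEAD (t not in live set ['u'])
Stmt 6 'return u': KEEP (return); live-in = ['u']
Removed statement numbers: [1, 2, 3, 5]
Surviving IR:
  u = 1
  return u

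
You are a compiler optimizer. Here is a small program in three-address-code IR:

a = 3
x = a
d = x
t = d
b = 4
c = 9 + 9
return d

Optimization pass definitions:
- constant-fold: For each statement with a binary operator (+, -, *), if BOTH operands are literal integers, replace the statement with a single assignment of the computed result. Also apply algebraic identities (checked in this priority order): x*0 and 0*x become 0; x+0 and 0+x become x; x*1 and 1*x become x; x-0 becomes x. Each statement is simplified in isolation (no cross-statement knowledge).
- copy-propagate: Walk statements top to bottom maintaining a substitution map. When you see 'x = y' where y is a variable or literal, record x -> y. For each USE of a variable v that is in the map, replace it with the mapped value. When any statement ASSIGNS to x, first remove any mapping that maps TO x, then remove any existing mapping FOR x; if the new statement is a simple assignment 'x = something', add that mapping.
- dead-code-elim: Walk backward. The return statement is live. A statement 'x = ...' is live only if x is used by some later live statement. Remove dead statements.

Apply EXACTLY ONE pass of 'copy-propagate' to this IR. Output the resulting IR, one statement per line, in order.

Answer: a = 3
x = 3
d = 3
t = 3
b = 4
c = 9 + 9
return 3

Derivation:
Applying copy-propagate statement-by-statement:
  [1] a = 3  (unchanged)
  [2] x = a  -> x = 3
  [3] d = x  -> d = 3
  [4] t = d  -> t = 3
  [5] b = 4  (unchanged)
  [6] c = 9 + 9  (unchanged)
  [7] return d  -> return 3
Result (7 stmts):
  a = 3
  x = 3
  d = 3
  t = 3
  b = 4
  c = 9 + 9
  return 3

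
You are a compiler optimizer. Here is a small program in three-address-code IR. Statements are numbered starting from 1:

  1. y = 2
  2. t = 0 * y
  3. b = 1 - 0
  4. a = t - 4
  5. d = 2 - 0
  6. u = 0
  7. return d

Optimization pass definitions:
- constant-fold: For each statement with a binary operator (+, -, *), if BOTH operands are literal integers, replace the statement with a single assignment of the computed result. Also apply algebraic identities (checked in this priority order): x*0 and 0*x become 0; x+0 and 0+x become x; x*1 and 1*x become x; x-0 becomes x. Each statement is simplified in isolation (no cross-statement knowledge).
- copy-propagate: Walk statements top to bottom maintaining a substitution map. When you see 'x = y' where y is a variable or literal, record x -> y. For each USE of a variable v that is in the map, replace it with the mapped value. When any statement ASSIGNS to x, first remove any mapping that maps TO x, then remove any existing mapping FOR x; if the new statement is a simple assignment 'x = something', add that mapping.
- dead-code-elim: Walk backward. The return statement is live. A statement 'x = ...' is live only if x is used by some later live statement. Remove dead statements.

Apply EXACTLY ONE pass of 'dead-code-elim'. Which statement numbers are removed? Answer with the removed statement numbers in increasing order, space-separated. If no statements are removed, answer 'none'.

Answer: 1 2 3 4 6

Derivation:
Backward liveness scan:
Stmt 1 'y = 2': DEAD (y not in live set [])
Stmt 2 't = 0 * y': DEAD (t not in live set [])
Stmt 3 'b = 1 - 0': DEAD (b not in live set [])
Stmt 4 'a = t - 4': DEAD (a not in live set [])
Stmt 5 'd = 2 - 0': KEEP (d is live); live-in = []
Stmt 6 'u = 0': DEAD (u not in live set ['d'])
Stmt 7 'return d': KEEP (return); live-in = ['d']
Removed statement numbers: [1, 2, 3, 4, 6]
Surviving IR:
  d = 2 - 0
  return d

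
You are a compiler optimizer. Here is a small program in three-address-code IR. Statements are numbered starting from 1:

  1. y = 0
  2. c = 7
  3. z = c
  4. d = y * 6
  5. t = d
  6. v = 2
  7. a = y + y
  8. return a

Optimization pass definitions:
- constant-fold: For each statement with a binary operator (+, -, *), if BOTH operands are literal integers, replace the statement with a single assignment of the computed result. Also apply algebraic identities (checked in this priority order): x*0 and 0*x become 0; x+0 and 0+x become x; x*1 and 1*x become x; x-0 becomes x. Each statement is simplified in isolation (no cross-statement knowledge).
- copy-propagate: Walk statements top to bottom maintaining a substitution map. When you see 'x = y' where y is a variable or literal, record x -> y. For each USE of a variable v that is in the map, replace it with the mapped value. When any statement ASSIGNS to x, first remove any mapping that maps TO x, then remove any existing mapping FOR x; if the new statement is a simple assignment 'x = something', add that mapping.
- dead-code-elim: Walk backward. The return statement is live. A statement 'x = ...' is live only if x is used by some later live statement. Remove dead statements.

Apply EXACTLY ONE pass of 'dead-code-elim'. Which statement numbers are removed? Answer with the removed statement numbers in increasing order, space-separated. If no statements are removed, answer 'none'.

Backward liveness scan:
Stmt 1 'y = 0': KEEP (y is live); live-in = []
Stmt 2 'c = 7': DEAD (c not in live set ['y'])
Stmt 3 'z = c': DEAD (z not in live set ['y'])
Stmt 4 'd = y * 6': DEAD (d not in live set ['y'])
Stmt 5 't = d': DEAD (t not in live set ['y'])
Stmt 6 'v = 2': DEAD (v not in live set ['y'])
Stmt 7 'a = y + y': KEEP (a is live); live-in = ['y']
Stmt 8 'return a': KEEP (return); live-in = ['a']
Removed statement numbers: [2, 3, 4, 5, 6]
Surviving IR:
  y = 0
  a = y + y
  return a

Answer: 2 3 4 5 6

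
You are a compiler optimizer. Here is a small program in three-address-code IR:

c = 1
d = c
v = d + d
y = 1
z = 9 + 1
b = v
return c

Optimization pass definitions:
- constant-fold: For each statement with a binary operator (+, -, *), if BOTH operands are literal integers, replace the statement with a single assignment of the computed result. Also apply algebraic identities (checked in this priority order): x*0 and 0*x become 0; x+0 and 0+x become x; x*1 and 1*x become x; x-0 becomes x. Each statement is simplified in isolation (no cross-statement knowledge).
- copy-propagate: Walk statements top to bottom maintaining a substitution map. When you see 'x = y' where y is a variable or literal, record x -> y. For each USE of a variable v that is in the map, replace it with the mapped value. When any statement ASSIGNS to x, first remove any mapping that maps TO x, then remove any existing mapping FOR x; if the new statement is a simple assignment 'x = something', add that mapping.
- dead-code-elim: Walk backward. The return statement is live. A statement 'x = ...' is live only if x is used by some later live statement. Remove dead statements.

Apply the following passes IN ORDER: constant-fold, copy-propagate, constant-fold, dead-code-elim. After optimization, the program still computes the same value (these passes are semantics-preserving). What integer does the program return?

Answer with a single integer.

Initial IR:
  c = 1
  d = c
  v = d + d
  y = 1
  z = 9 + 1
  b = v
  return c
After constant-fold (7 stmts):
  c = 1
  d = c
  v = d + d
  y = 1
  z = 10
  b = v
  return c
After copy-propagate (7 stmts):
  c = 1
  d = 1
  v = 1 + 1
  y = 1
  z = 10
  b = v
  return 1
After constant-fold (7 stmts):
  c = 1
  d = 1
  v = 2
  y = 1
  z = 10
  b = v
  return 1
After dead-code-elim (1 stmts):
  return 1
Evaluate:
  c = 1  =>  c = 1
  d = c  =>  d = 1
  v = d + d  =>  v = 2
  y = 1  =>  y = 1
  z = 9 + 1  =>  z = 10
  b = v  =>  b = 2
  return c = 1

Answer: 1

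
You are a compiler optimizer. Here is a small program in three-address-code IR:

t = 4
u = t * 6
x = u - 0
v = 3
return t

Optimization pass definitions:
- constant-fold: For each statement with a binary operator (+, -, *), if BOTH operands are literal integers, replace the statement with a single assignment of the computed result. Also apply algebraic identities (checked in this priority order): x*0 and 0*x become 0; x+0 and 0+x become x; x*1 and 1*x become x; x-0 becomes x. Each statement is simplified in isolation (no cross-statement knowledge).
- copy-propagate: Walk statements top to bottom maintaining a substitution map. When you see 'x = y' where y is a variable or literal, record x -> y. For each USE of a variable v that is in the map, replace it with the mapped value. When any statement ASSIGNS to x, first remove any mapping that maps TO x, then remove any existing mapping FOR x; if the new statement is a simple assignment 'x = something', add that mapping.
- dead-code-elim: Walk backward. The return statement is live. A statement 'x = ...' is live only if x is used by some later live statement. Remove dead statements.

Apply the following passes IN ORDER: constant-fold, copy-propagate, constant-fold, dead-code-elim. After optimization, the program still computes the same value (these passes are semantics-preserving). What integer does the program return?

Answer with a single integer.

Initial IR:
  t = 4
  u = t * 6
  x = u - 0
  v = 3
  return t
After constant-fold (5 stmts):
  t = 4
  u = t * 6
  x = u
  v = 3
  return t
After copy-propagate (5 stmts):
  t = 4
  u = 4 * 6
  x = u
  v = 3
  return 4
After constant-fold (5 stmts):
  t = 4
  u = 24
  x = u
  v = 3
  return 4
After dead-code-elim (1 stmts):
  return 4
Evaluate:
  t = 4  =>  t = 4
  u = t * 6  =>  u = 24
  x = u - 0  =>  x = 24
  v = 3  =>  v = 3
  return t = 4

Answer: 4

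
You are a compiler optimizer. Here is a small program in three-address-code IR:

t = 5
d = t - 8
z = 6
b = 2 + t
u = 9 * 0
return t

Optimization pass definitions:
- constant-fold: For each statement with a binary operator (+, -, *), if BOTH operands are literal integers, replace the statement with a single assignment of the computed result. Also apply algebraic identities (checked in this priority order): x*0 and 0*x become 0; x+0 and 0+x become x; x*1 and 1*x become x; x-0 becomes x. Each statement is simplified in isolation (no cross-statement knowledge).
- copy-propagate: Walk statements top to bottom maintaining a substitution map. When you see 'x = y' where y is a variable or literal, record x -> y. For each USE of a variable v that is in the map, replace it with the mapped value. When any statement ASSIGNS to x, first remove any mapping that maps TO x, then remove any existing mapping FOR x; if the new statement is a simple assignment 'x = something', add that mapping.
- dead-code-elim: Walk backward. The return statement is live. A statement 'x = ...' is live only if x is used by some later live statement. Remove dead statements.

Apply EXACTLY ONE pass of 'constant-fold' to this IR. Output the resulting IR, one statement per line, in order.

Applying constant-fold statement-by-statement:
  [1] t = 5  (unchanged)
  [2] d = t - 8  (unchanged)
  [3] z = 6  (unchanged)
  [4] b = 2 + t  (unchanged)
  [5] u = 9 * 0  -> u = 0
  [6] return t  (unchanged)
Result (6 stmts):
  t = 5
  d = t - 8
  z = 6
  b = 2 + t
  u = 0
  return t

Answer: t = 5
d = t - 8
z = 6
b = 2 + t
u = 0
return t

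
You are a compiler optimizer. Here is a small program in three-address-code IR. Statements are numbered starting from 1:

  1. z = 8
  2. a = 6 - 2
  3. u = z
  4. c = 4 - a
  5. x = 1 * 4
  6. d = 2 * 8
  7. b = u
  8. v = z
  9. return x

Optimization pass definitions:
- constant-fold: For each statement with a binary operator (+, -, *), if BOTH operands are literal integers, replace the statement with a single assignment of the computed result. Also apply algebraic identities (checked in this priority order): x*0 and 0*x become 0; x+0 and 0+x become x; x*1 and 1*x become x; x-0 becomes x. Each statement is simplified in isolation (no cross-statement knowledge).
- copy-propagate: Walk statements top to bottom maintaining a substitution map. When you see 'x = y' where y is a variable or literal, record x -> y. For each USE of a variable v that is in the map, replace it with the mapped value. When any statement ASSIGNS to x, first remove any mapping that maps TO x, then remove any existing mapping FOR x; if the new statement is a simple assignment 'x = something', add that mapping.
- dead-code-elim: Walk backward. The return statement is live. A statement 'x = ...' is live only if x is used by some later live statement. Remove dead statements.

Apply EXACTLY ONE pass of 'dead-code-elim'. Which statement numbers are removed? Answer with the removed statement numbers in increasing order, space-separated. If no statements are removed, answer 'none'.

Answer: 1 2 3 4 6 7 8

Derivation:
Backward liveness scan:
Stmt 1 'z = 8': DEAD (z not in live set [])
Stmt 2 'a = 6 - 2': DEAD (a not in live set [])
Stmt 3 'u = z': DEAD (u not in live set [])
Stmt 4 'c = 4 - a': DEAD (c not in live set [])
Stmt 5 'x = 1 * 4': KEEP (x is live); live-in = []
Stmt 6 'd = 2 * 8': DEAD (d not in live set ['x'])
Stmt 7 'b = u': DEAD (b not in live set ['x'])
Stmt 8 'v = z': DEAD (v not in live set ['x'])
Stmt 9 'return x': KEEP (return); live-in = ['x']
Removed statement numbers: [1, 2, 3, 4, 6, 7, 8]
Surviving IR:
  x = 1 * 4
  return x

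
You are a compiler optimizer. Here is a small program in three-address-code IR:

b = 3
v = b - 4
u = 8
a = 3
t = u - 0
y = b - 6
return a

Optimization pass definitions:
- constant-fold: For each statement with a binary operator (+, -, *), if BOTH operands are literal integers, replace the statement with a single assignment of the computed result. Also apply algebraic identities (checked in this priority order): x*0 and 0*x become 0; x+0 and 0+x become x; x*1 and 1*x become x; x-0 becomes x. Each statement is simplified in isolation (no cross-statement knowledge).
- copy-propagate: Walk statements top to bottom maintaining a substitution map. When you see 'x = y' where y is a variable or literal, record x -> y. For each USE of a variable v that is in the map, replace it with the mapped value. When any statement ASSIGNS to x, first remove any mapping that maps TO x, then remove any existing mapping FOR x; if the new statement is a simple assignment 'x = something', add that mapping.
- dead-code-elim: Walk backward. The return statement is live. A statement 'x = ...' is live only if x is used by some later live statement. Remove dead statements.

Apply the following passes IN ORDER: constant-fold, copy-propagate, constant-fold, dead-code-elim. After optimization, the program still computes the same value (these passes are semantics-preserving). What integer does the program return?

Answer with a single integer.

Answer: 3

Derivation:
Initial IR:
  b = 3
  v = b - 4
  u = 8
  a = 3
  t = u - 0
  y = b - 6
  return a
After constant-fold (7 stmts):
  b = 3
  v = b - 4
  u = 8
  a = 3
  t = u
  y = b - 6
  return a
After copy-propagate (7 stmts):
  b = 3
  v = 3 - 4
  u = 8
  a = 3
  t = 8
  y = 3 - 6
  return 3
After constant-fold (7 stmts):
  b = 3
  v = -1
  u = 8
  a = 3
  t = 8
  y = -3
  return 3
After dead-code-elim (1 stmts):
  return 3
Evaluate:
  b = 3  =>  b = 3
  v = b - 4  =>  v = -1
  u = 8  =>  u = 8
  a = 3  =>  a = 3
  t = u - 0  =>  t = 8
  y = b - 6  =>  y = -3
  return a = 3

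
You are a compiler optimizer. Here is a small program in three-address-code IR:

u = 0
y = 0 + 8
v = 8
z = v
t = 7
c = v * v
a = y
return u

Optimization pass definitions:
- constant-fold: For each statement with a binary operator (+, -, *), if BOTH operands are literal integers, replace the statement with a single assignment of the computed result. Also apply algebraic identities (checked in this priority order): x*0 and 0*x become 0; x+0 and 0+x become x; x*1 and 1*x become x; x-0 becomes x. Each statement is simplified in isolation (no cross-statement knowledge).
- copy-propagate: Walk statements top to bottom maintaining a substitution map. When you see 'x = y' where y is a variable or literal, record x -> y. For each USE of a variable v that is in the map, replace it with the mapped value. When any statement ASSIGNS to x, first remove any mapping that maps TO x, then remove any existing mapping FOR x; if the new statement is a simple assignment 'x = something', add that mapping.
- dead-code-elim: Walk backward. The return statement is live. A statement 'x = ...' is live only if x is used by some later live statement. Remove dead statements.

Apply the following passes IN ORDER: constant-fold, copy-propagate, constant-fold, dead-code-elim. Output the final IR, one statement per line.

Initial IR:
  u = 0
  y = 0 + 8
  v = 8
  z = v
  t = 7
  c = v * v
  a = y
  return u
After constant-fold (8 stmts):
  u = 0
  y = 8
  v = 8
  z = v
  t = 7
  c = v * v
  a = y
  return u
After copy-propagate (8 stmts):
  u = 0
  y = 8
  v = 8
  z = 8
  t = 7
  c = 8 * 8
  a = 8
  return 0
After constant-fold (8 stmts):
  u = 0
  y = 8
  v = 8
  z = 8
  t = 7
  c = 64
  a = 8
  return 0
After dead-code-elim (1 stmts):
  return 0

Answer: return 0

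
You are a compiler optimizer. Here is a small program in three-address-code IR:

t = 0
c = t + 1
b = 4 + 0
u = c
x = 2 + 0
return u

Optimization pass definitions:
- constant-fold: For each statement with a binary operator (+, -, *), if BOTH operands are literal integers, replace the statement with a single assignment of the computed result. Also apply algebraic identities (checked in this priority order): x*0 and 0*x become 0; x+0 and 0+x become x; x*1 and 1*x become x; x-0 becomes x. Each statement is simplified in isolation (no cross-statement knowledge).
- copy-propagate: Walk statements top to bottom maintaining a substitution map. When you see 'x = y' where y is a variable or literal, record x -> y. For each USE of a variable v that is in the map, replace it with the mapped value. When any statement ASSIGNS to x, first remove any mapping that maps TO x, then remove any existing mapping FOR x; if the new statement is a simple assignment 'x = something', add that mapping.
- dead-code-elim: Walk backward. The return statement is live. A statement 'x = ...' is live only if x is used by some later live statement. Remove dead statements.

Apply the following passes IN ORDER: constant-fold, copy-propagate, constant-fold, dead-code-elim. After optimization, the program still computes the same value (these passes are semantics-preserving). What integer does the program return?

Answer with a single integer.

Initial IR:
  t = 0
  c = t + 1
  b = 4 + 0
  u = c
  x = 2 + 0
  return u
After constant-fold (6 stmts):
  t = 0
  c = t + 1
  b = 4
  u = c
  x = 2
  return u
After copy-propagate (6 stmts):
  t = 0
  c = 0 + 1
  b = 4
  u = c
  x = 2
  return c
After constant-fold (6 stmts):
  t = 0
  c = 1
  b = 4
  u = c
  x = 2
  return c
After dead-code-elim (2 stmts):
  c = 1
  return c
Evaluate:
  t = 0  =>  t = 0
  c = t + 1  =>  c = 1
  b = 4 + 0  =>  b = 4
  u = c  =>  u = 1
  x = 2 + 0  =>  x = 2
  return u = 1

Answer: 1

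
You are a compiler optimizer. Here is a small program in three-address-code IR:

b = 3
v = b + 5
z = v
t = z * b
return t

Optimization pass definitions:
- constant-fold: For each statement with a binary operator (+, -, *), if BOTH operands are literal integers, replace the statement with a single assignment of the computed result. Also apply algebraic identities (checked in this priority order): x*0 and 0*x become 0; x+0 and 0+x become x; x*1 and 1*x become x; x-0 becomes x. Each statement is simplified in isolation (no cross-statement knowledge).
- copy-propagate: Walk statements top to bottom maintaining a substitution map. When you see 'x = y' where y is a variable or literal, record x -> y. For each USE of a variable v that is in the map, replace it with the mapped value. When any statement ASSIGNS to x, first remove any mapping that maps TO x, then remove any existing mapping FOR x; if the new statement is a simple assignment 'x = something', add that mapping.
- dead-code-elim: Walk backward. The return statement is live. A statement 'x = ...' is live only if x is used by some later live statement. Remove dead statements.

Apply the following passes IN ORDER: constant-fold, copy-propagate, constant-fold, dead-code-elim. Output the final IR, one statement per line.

Initial IR:
  b = 3
  v = b + 5
  z = v
  t = z * b
  return t
After constant-fold (5 stmts):
  b = 3
  v = b + 5
  z = v
  t = z * b
  return t
After copy-propagate (5 stmts):
  b = 3
  v = 3 + 5
  z = v
  t = v * 3
  return t
After constant-fold (5 stmts):
  b = 3
  v = 8
  z = v
  t = v * 3
  return t
After dead-code-elim (3 stmts):
  v = 8
  t = v * 3
  return t

Answer: v = 8
t = v * 3
return t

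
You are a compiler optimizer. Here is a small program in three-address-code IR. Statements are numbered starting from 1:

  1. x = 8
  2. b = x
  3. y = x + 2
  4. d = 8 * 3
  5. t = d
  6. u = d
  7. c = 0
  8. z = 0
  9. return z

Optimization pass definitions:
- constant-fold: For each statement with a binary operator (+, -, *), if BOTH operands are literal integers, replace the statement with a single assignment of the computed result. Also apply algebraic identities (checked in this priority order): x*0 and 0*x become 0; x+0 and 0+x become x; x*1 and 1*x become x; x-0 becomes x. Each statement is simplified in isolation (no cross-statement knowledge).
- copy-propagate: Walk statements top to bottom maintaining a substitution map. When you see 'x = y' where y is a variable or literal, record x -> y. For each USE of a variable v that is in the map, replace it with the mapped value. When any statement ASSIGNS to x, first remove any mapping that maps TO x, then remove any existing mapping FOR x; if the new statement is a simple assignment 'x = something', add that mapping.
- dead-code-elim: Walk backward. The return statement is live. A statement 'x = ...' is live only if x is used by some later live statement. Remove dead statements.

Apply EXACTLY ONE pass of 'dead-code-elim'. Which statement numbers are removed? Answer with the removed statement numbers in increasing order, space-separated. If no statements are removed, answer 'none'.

Answer: 1 2 3 4 5 6 7

Derivation:
Backward liveness scan:
Stmt 1 'x = 8': DEAD (x not in live set [])
Stmt 2 'b = x': DEAD (b not in live set [])
Stmt 3 'y = x + 2': DEAD (y not in live set [])
Stmt 4 'd = 8 * 3': DEAD (d not in live set [])
Stmt 5 't = d': DEAD (t not in live set [])
Stmt 6 'u = d': DEAD (u not in live set [])
Stmt 7 'c = 0': DEAD (c not in live set [])
Stmt 8 'z = 0': KEEP (z is live); live-in = []
Stmt 9 'return z': KEEP (return); live-in = ['z']
Removed statement numbers: [1, 2, 3, 4, 5, 6, 7]
Surviving IR:
  z = 0
  return z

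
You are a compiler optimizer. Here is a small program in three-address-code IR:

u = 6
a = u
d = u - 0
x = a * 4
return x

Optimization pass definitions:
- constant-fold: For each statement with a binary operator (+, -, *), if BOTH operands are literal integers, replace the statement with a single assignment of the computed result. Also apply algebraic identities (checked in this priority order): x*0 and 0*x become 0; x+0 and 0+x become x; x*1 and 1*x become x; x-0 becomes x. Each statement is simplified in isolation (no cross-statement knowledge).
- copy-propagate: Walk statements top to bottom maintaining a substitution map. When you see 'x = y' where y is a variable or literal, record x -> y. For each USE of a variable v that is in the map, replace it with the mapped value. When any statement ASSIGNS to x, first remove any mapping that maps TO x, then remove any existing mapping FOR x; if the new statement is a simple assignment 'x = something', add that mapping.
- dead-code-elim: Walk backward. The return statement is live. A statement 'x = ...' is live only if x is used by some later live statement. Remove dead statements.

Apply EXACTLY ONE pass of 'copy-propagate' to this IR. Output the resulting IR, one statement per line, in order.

Applying copy-propagate statement-by-statement:
  [1] u = 6  (unchanged)
  [2] a = u  -> a = 6
  [3] d = u - 0  -> d = 6 - 0
  [4] x = a * 4  -> x = 6 * 4
  [5] return x  (unchanged)
Result (5 stmts):
  u = 6
  a = 6
  d = 6 - 0
  x = 6 * 4
  return x

Answer: u = 6
a = 6
d = 6 - 0
x = 6 * 4
return x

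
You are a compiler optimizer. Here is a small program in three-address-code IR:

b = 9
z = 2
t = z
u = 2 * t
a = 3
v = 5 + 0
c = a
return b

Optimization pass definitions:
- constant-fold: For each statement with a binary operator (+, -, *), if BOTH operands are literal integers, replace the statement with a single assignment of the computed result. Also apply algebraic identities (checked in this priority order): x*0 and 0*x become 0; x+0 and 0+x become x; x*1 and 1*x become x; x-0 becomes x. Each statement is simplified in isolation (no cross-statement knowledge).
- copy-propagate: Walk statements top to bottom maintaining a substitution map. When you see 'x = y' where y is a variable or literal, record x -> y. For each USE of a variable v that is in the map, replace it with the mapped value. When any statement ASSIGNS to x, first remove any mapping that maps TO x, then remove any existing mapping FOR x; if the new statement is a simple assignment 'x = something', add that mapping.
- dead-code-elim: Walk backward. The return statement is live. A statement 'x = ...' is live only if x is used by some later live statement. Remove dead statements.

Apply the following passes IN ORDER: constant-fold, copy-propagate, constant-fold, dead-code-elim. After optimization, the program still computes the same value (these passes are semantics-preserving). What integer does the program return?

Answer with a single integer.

Initial IR:
  b = 9
  z = 2
  t = z
  u = 2 * t
  a = 3
  v = 5 + 0
  c = a
  return b
After constant-fold (8 stmts):
  b = 9
  z = 2
  t = z
  u = 2 * t
  a = 3
  v = 5
  c = a
  return b
After copy-propagate (8 stmts):
  b = 9
  z = 2
  t = 2
  u = 2 * 2
  a = 3
  v = 5
  c = 3
  return 9
After constant-fold (8 stmts):
  b = 9
  z = 2
  t = 2
  u = 4
  a = 3
  v = 5
  c = 3
  return 9
After dead-code-elim (1 stmts):
  return 9
Evaluate:
  b = 9  =>  b = 9
  z = 2  =>  z = 2
  t = z  =>  t = 2
  u = 2 * t  =>  u = 4
  a = 3  =>  a = 3
  v = 5 + 0  =>  v = 5
  c = a  =>  c = 3
  return b = 9

Answer: 9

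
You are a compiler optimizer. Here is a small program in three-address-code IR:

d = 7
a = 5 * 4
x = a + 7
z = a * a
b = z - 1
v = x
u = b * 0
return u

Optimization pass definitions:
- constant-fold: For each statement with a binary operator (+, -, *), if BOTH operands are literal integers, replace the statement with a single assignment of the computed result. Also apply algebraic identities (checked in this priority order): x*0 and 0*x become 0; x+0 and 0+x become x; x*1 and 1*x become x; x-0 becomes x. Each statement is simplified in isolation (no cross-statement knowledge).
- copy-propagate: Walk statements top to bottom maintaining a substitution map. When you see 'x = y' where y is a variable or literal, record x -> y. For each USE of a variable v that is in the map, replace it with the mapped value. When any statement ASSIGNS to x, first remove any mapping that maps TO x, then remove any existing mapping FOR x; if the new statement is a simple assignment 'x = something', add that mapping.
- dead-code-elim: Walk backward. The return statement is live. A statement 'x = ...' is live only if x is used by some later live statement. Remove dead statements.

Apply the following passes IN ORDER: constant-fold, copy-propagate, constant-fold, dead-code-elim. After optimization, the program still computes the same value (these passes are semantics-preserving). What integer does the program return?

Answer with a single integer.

Answer: 0

Derivation:
Initial IR:
  d = 7
  a = 5 * 4
  x = a + 7
  z = a * a
  b = z - 1
  v = x
  u = b * 0
  return u
After constant-fold (8 stmts):
  d = 7
  a = 20
  x = a + 7
  z = a * a
  b = z - 1
  v = x
  u = 0
  return u
After copy-propagate (8 stmts):
  d = 7
  a = 20
  x = 20 + 7
  z = 20 * 20
  b = z - 1
  v = x
  u = 0
  return 0
After constant-fold (8 stmts):
  d = 7
  a = 20
  x = 27
  z = 400
  b = z - 1
  v = x
  u = 0
  return 0
After dead-code-elim (1 stmts):
  return 0
Evaluate:
  d = 7  =>  d = 7
  a = 5 * 4  =>  a = 20
  x = a + 7  =>  x = 27
  z = a * a  =>  z = 400
  b = z - 1  =>  b = 399
  v = x  =>  v = 27
  u = b * 0  =>  u = 0
  return u = 0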